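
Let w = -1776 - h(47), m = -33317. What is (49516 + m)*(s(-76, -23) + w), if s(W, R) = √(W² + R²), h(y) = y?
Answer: -29530777 + 16199*√6305 ≈ -2.8245e+7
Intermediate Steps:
w = -1823 (w = -1776 - 1*47 = -1776 - 47 = -1823)
s(W, R) = √(R² + W²)
(49516 + m)*(s(-76, -23) + w) = (49516 - 33317)*(√((-23)² + (-76)²) - 1823) = 16199*(√(529 + 5776) - 1823) = 16199*(√6305 - 1823) = 16199*(-1823 + √6305) = -29530777 + 16199*√6305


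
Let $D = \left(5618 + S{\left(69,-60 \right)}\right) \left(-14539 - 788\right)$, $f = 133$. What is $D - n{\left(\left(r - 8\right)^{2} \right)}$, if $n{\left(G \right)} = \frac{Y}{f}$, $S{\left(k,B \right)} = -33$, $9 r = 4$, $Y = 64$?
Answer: $- \frac{11384972299}{133} \approx -8.5601 \cdot 10^{7}$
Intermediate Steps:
$r = \frac{4}{9}$ ($r = \frac{1}{9} \cdot 4 = \frac{4}{9} \approx 0.44444$)
$n{\left(G \right)} = \frac{64}{133}$
$D = -85601295$ ($D = \left(5618 - 33\right) \left(-14539 - 788\right) = 5585 \left(-15327\right) = -85601295$)
$D - n{\left(\left(r - 8\right)^{2} \right)} = -85601295 - \frac{64}{133} = - \frac{11384972299}{133}$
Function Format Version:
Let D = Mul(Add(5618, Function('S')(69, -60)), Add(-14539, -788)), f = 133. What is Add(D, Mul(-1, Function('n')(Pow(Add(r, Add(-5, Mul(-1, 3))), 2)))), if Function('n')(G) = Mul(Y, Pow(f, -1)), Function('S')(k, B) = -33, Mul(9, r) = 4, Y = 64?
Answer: Rational(-11384972299, 133) ≈ -8.5601e+7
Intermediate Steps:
r = Rational(4, 9) (r = Mul(Rational(1, 9), 4) = Rational(4, 9) ≈ 0.44444)
Function('n')(G) = Rational(64, 133) (Function('n')(G) = Mul(64, Pow(133, -1)) = Mul(64, Rational(1, 133)) = Rational(64, 133))
D = -85601295 (D = Mul(Add(5618, -33), Add(-14539, -788)) = Mul(5585, -15327) = -85601295)
Add(D, Mul(-1, Function('n')(Pow(Add(r, Add(-5, Mul(-1, 3))), 2)))) = Add(-85601295, Mul(-1, Rational(64, 133))) = Add(-85601295, Rational(-64, 133)) = Rational(-11384972299, 133)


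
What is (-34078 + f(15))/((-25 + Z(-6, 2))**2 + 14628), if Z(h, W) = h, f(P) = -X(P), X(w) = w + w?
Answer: -34108/15589 ≈ -2.1880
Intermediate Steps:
X(w) = 2*w
f(P) = -2*P
(-34078 + f(15))/((-25 + Z(-6, 2))**2 + 14628) = (-34078 - 2*15)/((-25 - 6)**2 + 14628) = (-34078 - 30)/((-31)**2 + 14628) = -34108/(961 + 14628) = -34108/15589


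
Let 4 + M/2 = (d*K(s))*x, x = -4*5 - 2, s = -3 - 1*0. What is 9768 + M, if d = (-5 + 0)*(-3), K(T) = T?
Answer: 11740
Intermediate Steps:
s = -3 (s = -3 + 0 = -3)
d = 15 (d = -5*(-3) = 15)
x = -22 (x = -20 - 2 = -22)
M = 1972 (M = -8 + 2*((15*(-3))*(-22)) = -8 + 2*(-45*(-22)) = -8 + 2*990 = -8 + 1980 = 1972)
9768 + M = 9768 + 1972 = 11740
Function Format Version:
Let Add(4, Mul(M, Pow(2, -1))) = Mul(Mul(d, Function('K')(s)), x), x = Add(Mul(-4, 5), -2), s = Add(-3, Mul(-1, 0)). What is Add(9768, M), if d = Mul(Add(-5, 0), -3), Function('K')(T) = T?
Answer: 11740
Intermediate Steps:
s = -3 (s = Add(-3, 0) = -3)
d = 15 (d = Mul(-5, -3) = 15)
x = -22 (x = Add(-20, -2) = -22)
M = 1972 (M = Add(-8, Mul(2, Mul(Mul(15, -3), -22))) = Add(-8, Mul(2, Mul(-45, -22))) = Add(-8, Mul(2, 990)) = Add(-8, 1980) = 1972)
Add(9768, M) = Add(9768, 1972) = 11740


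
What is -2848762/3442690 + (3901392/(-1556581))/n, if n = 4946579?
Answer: -997035052996500569/1204902517231680605 ≈ -0.82748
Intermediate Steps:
-2848762/3442690 + (3901392/(-1556581))/n = -2848762/3442690 + (3901392/(-1556581))/4946579 = -2848762*1/3442690 + (3901392*(-1/1556581))*(1/4946579) = -1424381/1721345 - 3901392/1556581*1/4946579 = -1424381/1721345 - 354672/699977353309 = -997035052996500569/1204902517231680605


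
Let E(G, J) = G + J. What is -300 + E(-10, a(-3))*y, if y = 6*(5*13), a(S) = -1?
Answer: -4590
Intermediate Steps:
y = 390 (y = 6*65 = 390)
-300 + E(-10, a(-3))*y = -300 + (-10 - 1)*390 = -300 - 11*390 = -300 - 4290 = -4590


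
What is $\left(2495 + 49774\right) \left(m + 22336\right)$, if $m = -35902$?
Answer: $-709081254$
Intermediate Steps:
$\left(2495 + 49774\right) \left(m + 22336\right) = \left(2495 + 49774\right) \left(-35902 + 22336\right) = 52269 \left(-13566\right) = -709081254$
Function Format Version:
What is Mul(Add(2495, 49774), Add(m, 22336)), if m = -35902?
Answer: -709081254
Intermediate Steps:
Mul(Add(2495, 49774), Add(m, 22336)) = Mul(Add(2495, 49774), Add(-35902, 22336)) = Mul(52269, -13566) = -709081254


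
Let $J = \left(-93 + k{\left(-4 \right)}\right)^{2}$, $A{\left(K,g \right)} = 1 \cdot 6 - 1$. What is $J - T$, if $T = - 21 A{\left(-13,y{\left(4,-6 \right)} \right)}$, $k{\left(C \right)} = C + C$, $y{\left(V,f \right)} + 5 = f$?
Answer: $10306$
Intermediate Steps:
$y{\left(V,f \right)} = -5 + f$
$k{\left(C \right)} = 2 C$
$A{\left(K,g \right)} = 5$ ($A{\left(K,g \right)} = 6 - 1 = 5$)
$J = 10201$ ($J = \left(-93 + 2 \left(-4\right)\right)^{2} = \left(-93 - 8\right)^{2} = \left(-101\right)^{2} = 10201$)
$T = -105$ ($T = \left(-21\right) 5 = -105$)
$J - T = 10201 - -105 = 10201 + 105 = 10306$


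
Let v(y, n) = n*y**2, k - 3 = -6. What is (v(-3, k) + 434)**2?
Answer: 165649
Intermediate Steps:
k = -3 (k = 3 - 6 = -3)
(v(-3, k) + 434)**2 = (-3*(-3)**2 + 434)**2 = (-3*9 + 434)**2 = (-27 + 434)**2 = 407**2 = 165649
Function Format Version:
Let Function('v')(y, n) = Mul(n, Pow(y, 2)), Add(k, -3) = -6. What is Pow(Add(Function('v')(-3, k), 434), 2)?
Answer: 165649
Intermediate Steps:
k = -3 (k = Add(3, -6) = -3)
Pow(Add(Function('v')(-3, k), 434), 2) = Pow(Add(Mul(-3, Pow(-3, 2)), 434), 2) = Pow(Add(Mul(-3, 9), 434), 2) = Pow(Add(-27, 434), 2) = Pow(407, 2) = 165649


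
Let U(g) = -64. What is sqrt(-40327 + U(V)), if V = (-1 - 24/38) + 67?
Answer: 13*I*sqrt(239) ≈ 200.98*I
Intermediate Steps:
V = 1242/19 (V = (-1 - 24*1/38) + 67 = (-1 - 12/19) + 67 = -31/19 + 67 = 1242/19 ≈ 65.368)
sqrt(-40327 + U(V)) = sqrt(-40327 - 64) = sqrt(-40391) = 13*I*sqrt(239)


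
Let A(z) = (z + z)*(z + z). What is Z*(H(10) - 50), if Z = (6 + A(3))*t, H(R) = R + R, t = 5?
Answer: -6300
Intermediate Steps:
H(R) = 2*R
A(z) = 4*z² (A(z) = (2*z)*(2*z) = 4*z²)
Z = 210 (Z = (6 + 4*3²)*5 = (6 + 4*9)*5 = (6 + 36)*5 = 42*5 = 210)
Z*(H(10) - 50) = 210*(2*10 - 50) = 210*(20 - 50) = 210*(-30) = -6300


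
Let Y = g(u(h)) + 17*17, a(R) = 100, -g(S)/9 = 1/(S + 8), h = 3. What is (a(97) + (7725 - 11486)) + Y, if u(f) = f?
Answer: -37101/11 ≈ -3372.8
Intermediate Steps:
g(S) = -9/(8 + S) (g(S) = -9/(S + 8) = -9/(8 + S))
Y = 3170/11 (Y = -9/(8 + 3) + 17*17 = -9/11 + 289 = 3170/11 ≈ 288.18)
(a(97) + (7725 - 11486)) + Y = (100 + (7725 - 11486)) + 3170/11 = (100 - 3761) + 3170/11 = -3661 + 3170/11 = -37101/11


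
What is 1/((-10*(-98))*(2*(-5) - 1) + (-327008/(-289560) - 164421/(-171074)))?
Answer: -6192023430/66737068536481 ≈ -9.2782e-5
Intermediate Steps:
1/((-10*(-98))*(2*(-5) - 1) + (-327008/(-289560) - 164421/(-171074))) = 1/(980*(-10 - 1) + (-327008*(-1/289560) - 164421*(-1/171074))) = 1/(980*(-11) + (40876/36195 + 164421/171074)) = 1/(-10780 + 12944038919/6192023430) = 1/(-66737068536481/6192023430) = -6192023430/66737068536481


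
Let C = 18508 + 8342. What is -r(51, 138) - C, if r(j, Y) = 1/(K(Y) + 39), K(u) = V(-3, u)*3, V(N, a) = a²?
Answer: -1535041351/57171 ≈ -26850.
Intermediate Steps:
C = 26850
K(u) = 3*u² (K(u) = u²*3 = 3*u²)
r(j, Y) = 1/(39 + 3*Y²) (r(j, Y) = 1/(3*Y² + 39) = 1/(39 + 3*Y²))
-r(51, 138) - C = -1/(3*(13 + 138²)) - 1*26850 = -1/(3*(13 + 19044)) - 26850 = -1/(3*19057) - 26850 = -1*1/57171 - 26850 = -1/57171 - 26850 = -1535041351/57171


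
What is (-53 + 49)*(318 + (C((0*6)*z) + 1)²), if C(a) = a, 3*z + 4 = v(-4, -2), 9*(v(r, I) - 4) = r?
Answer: -1276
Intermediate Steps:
v(r, I) = 4 + r/9
z = -4/27 (z = -4/3 + (4 + (⅑)*(-4))/3 = -4/3 + (4 - 4/9)/3 = -4/3 + (⅓)*(32/9) = -4/3 + 32/27 = -4/27 ≈ -0.14815)
(-53 + 49)*(318 + (C((0*6)*z) + 1)²) = (-53 + 49)*(318 + ((0*6)*(-4/27) + 1)²) = -4*(318 + (0*(-4/27) + 1)²) = -4*(318 + (0 + 1)²) = -4*(318 + 1²) = -4*(318 + 1) = -4*319 = -1276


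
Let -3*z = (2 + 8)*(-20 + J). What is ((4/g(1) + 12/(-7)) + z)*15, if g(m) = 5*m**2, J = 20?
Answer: -96/7 ≈ -13.714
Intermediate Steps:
z = 0 (z = -(2 + 8)*(-20 + 20)/3 = -10*0/3 = -1/3*0 = 0)
((4/g(1) + 12/(-7)) + z)*15 = ((4/((5*1**2)) + 12/(-7)) + 0)*15 = ((4/((5*1)) + 12*(-1/7)) + 0)*15 = ((4/5 - 12/7) + 0)*15 = (-32/35 + 0)*15 = -32/35*15 = -96/7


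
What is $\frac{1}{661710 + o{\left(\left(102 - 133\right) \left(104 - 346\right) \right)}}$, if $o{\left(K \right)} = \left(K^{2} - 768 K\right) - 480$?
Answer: $\frac{1}{51179698} \approx 1.9539 \cdot 10^{-8}$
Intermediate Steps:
$o{\left(K \right)} = -480 + K^{2} - 768 K$
$\frac{1}{661710 + o{\left(\left(102 - 133\right) \left(104 - 346\right) \right)}} = \frac{1}{661710 - \left(480 - \left(102 - 133\right)^{2} \left(104 - 346\right)^{2} + 768 \left(102 - 133\right) \left(104 - 346\right)\right)} = \frac{1}{661710 - \left(480 - 56280004 + 768 \left(-31\right) \left(-242\right)\right)} = \frac{1}{661710 - \left(5762016 - 56280004\right)} = \frac{1}{661710 - -50517988} = \frac{1}{661710 + 50517988} = \frac{1}{51179698}$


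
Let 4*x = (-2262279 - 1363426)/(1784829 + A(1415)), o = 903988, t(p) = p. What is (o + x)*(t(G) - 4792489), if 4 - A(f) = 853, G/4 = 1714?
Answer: -686023938678868787/158576 ≈ -4.3262e+12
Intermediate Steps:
G = 6856 (G = 4*1714 = 6856)
A(f) = -849 (A(f) = 4 - 1*853 = 4 - 853 = -849)
x = -725141/1427184 (x = ((-2262279 - 1363426)/(1784829 - 849))/4 = (-3625705/1783980)/4 = (-3625705*1/1783980)/4 = (¼)*(-725141/356796) = -725141/1427184 ≈ -0.50809)
(o + x)*(t(G) - 4792489) = (903988 - 725141/1427184)*(6856 - 4792489) = (1290156484651/1427184)*(-4785633) = -686023938678868787/158576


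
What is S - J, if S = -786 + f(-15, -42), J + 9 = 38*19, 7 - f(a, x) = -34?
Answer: -1458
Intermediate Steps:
f(a, x) = 41 (f(a, x) = 7 - 1*(-34) = 7 + 34 = 41)
J = 713 (J = -9 + 38*19 = -9 + 722 = 713)
S = -745 (S = -786 + 41 = -745)
S - J = -745 - 1*713 = -745 - 713 = -1458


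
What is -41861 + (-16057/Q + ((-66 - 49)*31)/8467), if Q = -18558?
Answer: -6577573665197/157130586 ≈ -41861.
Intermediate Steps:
-41861 + (-16057/Q + ((-66 - 49)*31)/8467) = -41861 + (-16057/(-18558) + ((-66 - 49)*31)/8467) = -41861 + (-16057*(-1/18558) - 115*31*(1/8467)) = -41861 + (16057/18558 - 3565*1/8467) = -41861 + (16057/18558 - 3565/8467) = -41861 + 69795349/157130586 = -6577573665197/157130586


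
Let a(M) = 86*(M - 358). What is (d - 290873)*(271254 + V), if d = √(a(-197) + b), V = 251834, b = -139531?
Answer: -152152175824 + 523088*I*√187261 ≈ -1.5215e+11 + 2.2636e+8*I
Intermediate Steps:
a(M) = -30788 + 86*M (a(M) = 86*(-358 + M) = -30788 + 86*M)
d = I*√187261 (d = √((-30788 + 86*(-197)) - 139531) = √((-30788 - 16942) - 139531) = √(-47730 - 139531) = √(-187261) = I*√187261 ≈ 432.74*I)
(d - 290873)*(271254 + V) = (I*√187261 - 290873)*(271254 + 251834) = (-290873 + I*√187261)*523088 = -152152175824 + 523088*I*√187261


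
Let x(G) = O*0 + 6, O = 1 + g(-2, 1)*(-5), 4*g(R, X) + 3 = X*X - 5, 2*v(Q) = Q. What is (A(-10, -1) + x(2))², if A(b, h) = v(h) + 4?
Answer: 361/4 ≈ 90.250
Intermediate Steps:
v(Q) = Q/2
g(R, X) = -2 + X²/4 (g(R, X) = -¾ + (X*X - 5)/4 = -¾ + (X² - 5)/4 = -¾ + (-5 + X²)/4 = -¾ + (-5/4 + X²/4) = -2 + X²/4)
O = 39/4 (O = 1 + (-2 + (¼)*1²)*(-5) = 1 + (-2 + (¼)*1)*(-5) = 1 + (-2 + ¼)*(-5) = 1 - 7/4*(-5) = 1 + 35/4 = 39/4 ≈ 9.7500)
A(b, h) = 4 + h/2 (A(b, h) = h/2 + 4 = 4 + h/2)
x(G) = 6 (x(G) = (39/4)*0 + 6 = 0 + 6 = 6)
(A(-10, -1) + x(2))² = ((4 + (½)*(-1)) + 6)² = ((4 - ½) + 6)² = (7/2 + 6)² = (19/2)² = 361/4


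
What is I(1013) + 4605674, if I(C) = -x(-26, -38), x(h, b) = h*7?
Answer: 4605856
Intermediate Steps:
x(h, b) = 7*h
I(C) = 182 (I(C) = -7*(-26) = -1*(-182) = 182)
I(1013) + 4605674 = 182 + 4605674 = 4605856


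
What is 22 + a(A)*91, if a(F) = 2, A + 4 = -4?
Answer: 204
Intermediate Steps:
A = -8 (A = -4 - 4 = -8)
22 + a(A)*91 = 22 + 2*91 = 22 + 182 = 204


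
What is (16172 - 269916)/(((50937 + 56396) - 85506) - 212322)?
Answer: 253744/190495 ≈ 1.3320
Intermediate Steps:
(16172 - 269916)/(((50937 + 56396) - 85506) - 212322) = -253744/((107333 - 85506) - 212322) = -253744/(21827 - 212322) = -253744/(-190495) = -253744*(-1/190495) = 253744/190495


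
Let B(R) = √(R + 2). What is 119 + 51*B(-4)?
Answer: 119 + 51*I*√2 ≈ 119.0 + 72.125*I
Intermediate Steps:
B(R) = √(2 + R)
119 + 51*B(-4) = 119 + 51*√(2 - 4) = 119 + 51*√(-2) = 119 + 51*(I*√2) = 119 + 51*I*√2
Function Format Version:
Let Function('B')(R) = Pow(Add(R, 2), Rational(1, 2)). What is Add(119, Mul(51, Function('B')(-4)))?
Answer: Add(119, Mul(51, I, Pow(2, Rational(1, 2)))) ≈ Add(119.00, Mul(72.125, I))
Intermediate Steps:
Function('B')(R) = Pow(Add(2, R), Rational(1, 2))
Add(119, Mul(51, Function('B')(-4))) = Add(119, Mul(51, Pow(Add(2, -4), Rational(1, 2)))) = Add(119, Mul(51, Pow(-2, Rational(1, 2)))) = Add(119, Mul(51, Mul(I, Pow(2, Rational(1, 2))))) = Add(119, Mul(51, I, Pow(2, Rational(1, 2))))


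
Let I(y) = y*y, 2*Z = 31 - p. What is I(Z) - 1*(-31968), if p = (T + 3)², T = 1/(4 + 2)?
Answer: 166292137/5184 ≈ 32078.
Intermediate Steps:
T = ⅙ (T = 1/6 = ⅙ ≈ 0.16667)
p = 361/36 (p = (⅙ + 3)² = (19/6)² = 361/36 ≈ 10.028)
Z = 755/72 (Z = (31 - 1*361/36)/2 = (31 - 361/36)/2 = (½)*(755/36) = 755/72 ≈ 10.486)
I(y) = y²
I(Z) - 1*(-31968) = (755/72)² - 1*(-31968) = 570025/5184 + 31968 = 166292137/5184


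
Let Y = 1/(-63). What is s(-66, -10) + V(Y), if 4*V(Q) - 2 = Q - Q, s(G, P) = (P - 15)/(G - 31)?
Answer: 147/194 ≈ 0.75773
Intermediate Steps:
s(G, P) = (-15 + P)/(-31 + G)
Y = -1/63 ≈ -0.015873
V(Q) = ½ (V(Q) = ½ + (Q - Q)/4 = ½ + (¼)*0 = ½ + 0 = ½)
s(-66, -10) + V(Y) = (-15 - 10)/(-31 - 66) + ½ = -25/(-97) + ½ = -1/97*(-25) + ½ = 25/97 + ½ = 147/194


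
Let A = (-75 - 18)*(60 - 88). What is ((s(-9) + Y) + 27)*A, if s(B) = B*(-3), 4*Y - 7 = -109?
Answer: 74214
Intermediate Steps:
Y = -51/2 (Y = 7/4 + (¼)*(-109) = 7/4 - 109/4 = -51/2 ≈ -25.500)
s(B) = -3*B
A = 2604 (A = -93*(-28) = 2604)
((s(-9) + Y) + 27)*A = ((-3*(-9) - 51/2) + 27)*2604 = ((27 - 51/2) + 27)*2604 = (3/2 + 27)*2604 = (57/2)*2604 = 74214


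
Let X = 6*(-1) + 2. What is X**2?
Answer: 16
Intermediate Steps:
X = -4 (X = -6 + 2 = -4)
X**2 = (-4)**2 = 16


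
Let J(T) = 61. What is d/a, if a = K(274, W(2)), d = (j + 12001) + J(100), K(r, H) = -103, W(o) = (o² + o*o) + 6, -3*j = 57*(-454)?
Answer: -20688/103 ≈ -200.85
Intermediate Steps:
j = 8626 (j = -19*(-454) = -⅓*(-25878) = 8626)
W(o) = 6 + 2*o² (W(o) = (o² + o²) + 6 = 2*o² + 6 = 6 + 2*o²)
d = 20688 (d = (8626 + 12001) + 61 = 20627 + 61 = 20688)
a = -103
d/a = 20688/(-103) = 20688*(-1/103) = -20688/103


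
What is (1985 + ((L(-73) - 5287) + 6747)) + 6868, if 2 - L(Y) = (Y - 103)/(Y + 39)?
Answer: 175267/17 ≈ 10310.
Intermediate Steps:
L(Y) = 2 - (-103 + Y)/(39 + Y) (L(Y) = 2 - (Y - 103)/(Y + 39) = 2 - (-103 + Y)/(39 + Y))
(1985 + ((L(-73) - 5287) + 6747)) + 6868 = (1985 + (((181 - 73)/(39 - 73) - 5287) + 6747)) + 6868 = (1985 + ((108/(-34) - 5287) + 6747)) + 6868 = (1985 + ((-1/34*108 - 5287) + 6747)) + 6868 = (1985 + ((-54/17 - 5287) + 6747)) + 6868 = (1985 + (-89933/17 + 6747)) + 6868 = (1985 + 24766/17) + 6868 = 58511/17 + 6868 = 175267/17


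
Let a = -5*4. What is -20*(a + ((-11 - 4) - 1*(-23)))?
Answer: 240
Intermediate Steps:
a = -20
-20*(a + ((-11 - 4) - 1*(-23))) = -20*(-20 + ((-11 - 4) - 1*(-23))) = -20*(-20 + (-15 + 23)) = -20*(-20 + 8) = -20*(-12) = 240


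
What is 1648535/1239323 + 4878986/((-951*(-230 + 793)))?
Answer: -5163992496523/663549645399 ≈ -7.7824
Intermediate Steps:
1648535/1239323 + 4878986/((-951*(-230 + 793))) = 1648535*(1/1239323) + 4878986/((-951*563)) = 1648535/1239323 + 4878986/(-535413) = 1648535/1239323 + 4878986*(-1/535413) = 1648535/1239323 - 4878986/535413 = -5163992496523/663549645399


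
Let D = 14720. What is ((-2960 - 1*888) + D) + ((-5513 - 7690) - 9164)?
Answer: -11495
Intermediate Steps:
((-2960 - 1*888) + D) + ((-5513 - 7690) - 9164) = ((-2960 - 1*888) + 14720) + ((-5513 - 7690) - 9164) = ((-2960 - 888) + 14720) + (-13203 - 9164) = (-3848 + 14720) - 22367 = 10872 - 22367 = -11495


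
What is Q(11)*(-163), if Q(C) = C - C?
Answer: 0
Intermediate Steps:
Q(C) = 0
Q(11)*(-163) = 0*(-163) = 0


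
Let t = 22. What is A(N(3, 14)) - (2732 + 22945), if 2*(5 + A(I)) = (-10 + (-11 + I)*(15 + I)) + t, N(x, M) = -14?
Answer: -51377/2 ≈ -25689.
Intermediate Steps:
A(I) = 1 + (-11 + I)*(15 + I)/2 (A(I) = -5 + ((-10 + (-11 + I)*(15 + I)) + 22)/2 = -5 + (12 + (-11 + I)*(15 + I))/2 = -5 + (6 + (-11 + I)*(15 + I)/2) = 1 + (-11 + I)*(15 + I)/2)
A(N(3, 14)) - (2732 + 22945) = (-163/2 + (½)*(-14)² + 2*(-14)) - (2732 + 22945) = (-163/2 + (½)*196 - 28) - 1*25677 = (-163/2 + 98 - 28) - 25677 = -23/2 - 25677 = -51377/2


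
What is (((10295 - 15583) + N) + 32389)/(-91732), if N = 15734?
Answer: -42835/91732 ≈ -0.46696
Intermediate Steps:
(((10295 - 15583) + N) + 32389)/(-91732) = (((10295 - 15583) + 15734) + 32389)/(-91732) = ((-5288 + 15734) + 32389)*(-1/91732) = (10446 + 32389)*(-1/91732) = 42835*(-1/91732) = -42835/91732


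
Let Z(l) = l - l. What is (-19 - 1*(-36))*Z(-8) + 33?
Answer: 33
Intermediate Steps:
Z(l) = 0
(-19 - 1*(-36))*Z(-8) + 33 = (-19 - 1*(-36))*0 + 33 = (-19 + 36)*0 + 33 = 17*0 + 33 = 0 + 33 = 33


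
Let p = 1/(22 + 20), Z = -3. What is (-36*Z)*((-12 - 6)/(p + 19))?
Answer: -81648/799 ≈ -102.19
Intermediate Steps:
p = 1/42 ≈ 0.023810
(-36*Z)*((-12 - 6)/(p + 19)) = (-36*(-3))*((-12 - 6)/(1/42 + 19)) = 108*(-18/799/42) = 108*(-18*42/799) = 108*(-756/799) = -81648/799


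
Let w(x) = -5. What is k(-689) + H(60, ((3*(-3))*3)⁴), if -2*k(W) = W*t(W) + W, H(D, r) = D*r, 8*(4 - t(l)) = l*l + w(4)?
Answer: 45782899/4 ≈ 1.1446e+7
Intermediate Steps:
t(l) = 37/8 - l²/8 (t(l) = 4 - (l*l - 5)/8 = 4 - (l² - 5)/8 = 4 - (-5 + l²)/8 = 4 + (5/8 - l²/8) = 37/8 - l²/8)
k(W) = -W/2 - W*(37/8 - W²/8)/2 (k(W) = -(W*(37/8 - W²/8) + W)/2 = -(W + W*(37/8 - W²/8))/2 = -W/2 - W*(37/8 - W²/8)/2)
k(-689) + H(60, ((3*(-3))*3)⁴) = (1/16)*(-689)*(-45 + (-689)²) + 60*((3*(-3))*3)⁴ = (1/16)*(-689)*(-45 + 474721) + 60*(-9*3)⁴ = (1/16)*(-689)*474676 + 60*(-27)⁴ = -81762941/4 + 60*531441 = -81762941/4 + 31886460 = 45782899/4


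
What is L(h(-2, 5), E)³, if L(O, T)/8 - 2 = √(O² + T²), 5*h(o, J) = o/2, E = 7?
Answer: 3868672/25 + 781312*√1226/125 ≈ 3.7360e+5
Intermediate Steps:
h(o, J) = o/10 (h(o, J) = (o/2)/5 = o/10)
L(O, T) = 16 + 8*√(O² + T²)
L(h(-2, 5), E)³ = (16 + 8*√(((⅒)*(-2))² + 7²))³ = (16 + 8*√((-⅕)² + 49))³ = (16 + 8*√(1/25 + 49))³ = (16 + 8*√(1226/25))³ = (16 + 8*(√1226/5))³ = (16 + 8*√1226/5)³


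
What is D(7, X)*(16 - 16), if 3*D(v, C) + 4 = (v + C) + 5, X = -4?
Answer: 0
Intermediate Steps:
D(v, C) = 1/3 + C/3 + v/3 (D(v, C) = -4/3 + ((v + C) + 5)/3 = -4/3 + ((C + v) + 5)/3 = -4/3 + (5 + C + v)/3 = -4/3 + (5/3 + C/3 + v/3) = 1/3 + C/3 + v/3)
D(7, X)*(16 - 16) = (1/3 + (1/3)*(-4) + (1/3)*7)*(16 - 16) = (1/3 - 4/3 + 7/3)*0 = (4/3)*0 = 0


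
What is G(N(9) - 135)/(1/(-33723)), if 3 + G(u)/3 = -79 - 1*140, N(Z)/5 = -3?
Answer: 22459518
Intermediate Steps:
N(Z) = -15 (N(Z) = 5*(-3) = -15)
G(u) = -666 (G(u) = -9 + 3*(-79 - 1*140) = -9 + 3*(-79 - 140) = -9 + 3*(-219) = -9 - 657 = -666)
G(N(9) - 135)/(1/(-33723)) = -666/(1/(-33723)) = -666/(-1/33723) = -666*(-33723) = 22459518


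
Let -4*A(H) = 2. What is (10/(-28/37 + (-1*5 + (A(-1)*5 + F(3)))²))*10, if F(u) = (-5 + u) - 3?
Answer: 14800/23013 ≈ 0.64312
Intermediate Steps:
F(u) = -8 + u
A(H) = -½ (A(H) = -¼*2 = -½)
(10/(-28/37 + (-1*5 + (A(-1)*5 + F(3)))²))*10 = (10/(-28/37 + (-1*5 + (-½*5 + (-8 + 3)))²))*10 = (10/(-28*1/37 + (-5 + (-5/2 - 5))²))*10 = (10/(-28/37 + (-5 - 15/2)²))*10 = (10/(-28/37 + (-25/2)²))*10 = (10/(-28/37 + 625/4))*10 = (10/(23013/148))*10 = ((148/23013)*10)*10 = (1480/23013)*10 = 14800/23013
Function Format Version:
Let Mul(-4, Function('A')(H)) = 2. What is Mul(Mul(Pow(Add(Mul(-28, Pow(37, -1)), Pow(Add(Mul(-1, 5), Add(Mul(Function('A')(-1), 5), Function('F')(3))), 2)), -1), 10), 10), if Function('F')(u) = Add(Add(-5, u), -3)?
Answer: Rational(14800, 23013) ≈ 0.64312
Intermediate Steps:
Function('F')(u) = Add(-8, u)
Function('A')(H) = Rational(-1, 2) (Function('A')(H) = Mul(Rational(-1, 4), 2) = Rational(-1, 2))
Mul(Mul(Pow(Add(Mul(-28, Pow(37, -1)), Pow(Add(Mul(-1, 5), Add(Mul(Function('A')(-1), 5), Function('F')(3))), 2)), -1), 10), 10) = Mul(Mul(Pow(Add(Mul(-28, Pow(37, -1)), Pow(Add(Mul(-1, 5), Add(Mul(Rational(-1, 2), 5), Add(-8, 3))), 2)), -1), 10), 10) = Mul(Mul(Pow(Add(Mul(-28, Rational(1, 37)), Pow(Add(-5, Add(Rational(-5, 2), -5)), 2)), -1), 10), 10) = Mul(Mul(Pow(Add(Rational(-28, 37), Pow(Add(-5, Rational(-15, 2)), 2)), -1), 10), 10) = Mul(Mul(Pow(Add(Rational(-28, 37), Pow(Rational(-25, 2), 2)), -1), 10), 10) = Mul(Mul(Pow(Add(Rational(-28, 37), Rational(625, 4)), -1), 10), 10) = Mul(Mul(Pow(Rational(23013, 148), -1), 10), 10) = Mul(Mul(Rational(148, 23013), 10), 10) = Mul(Rational(1480, 23013), 10) = Rational(14800, 23013)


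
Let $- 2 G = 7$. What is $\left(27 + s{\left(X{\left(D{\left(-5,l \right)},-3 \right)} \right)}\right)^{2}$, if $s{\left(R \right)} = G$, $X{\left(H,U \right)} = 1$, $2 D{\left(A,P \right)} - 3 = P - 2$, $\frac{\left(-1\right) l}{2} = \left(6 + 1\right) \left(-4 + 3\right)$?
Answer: $\frac{2209}{4} \approx 552.25$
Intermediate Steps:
$l = 14$ ($l = - 2 \left(6 + 1\right) \left(-4 + 3\right) = - 2 \cdot 7 \left(-1\right) = \left(-2\right) \left(-7\right) = 14$)
$D{\left(A,P \right)} = \frac{1}{2} + \frac{P}{2}$ ($D{\left(A,P \right)} = \frac{3}{2} + \frac{P - 2}{2} = \frac{3}{2} + \frac{-2 + P}{2} = \frac{3}{2} + \left(-1 + \frac{P}{2}\right) = \frac{1}{2} + \frac{P}{2}$)
$G = - \frac{7}{2}$ ($G = \left(- \frac{1}{2}\right) 7 = - \frac{7}{2} \approx -3.5$)
$s{\left(R \right)} = - \frac{7}{2}$
$\left(27 + s{\left(X{\left(D{\left(-5,l \right)},-3 \right)} \right)}\right)^{2} = \left(27 - \frac{7}{2}\right)^{2} = \left(\frac{47}{2}\right)^{2} = \frac{2209}{4}$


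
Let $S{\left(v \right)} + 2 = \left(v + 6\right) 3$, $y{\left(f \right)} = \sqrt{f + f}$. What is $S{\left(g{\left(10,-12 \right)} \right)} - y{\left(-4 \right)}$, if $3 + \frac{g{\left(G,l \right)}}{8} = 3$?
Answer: $16 - 2 i \sqrt{2} \approx 16.0 - 2.8284 i$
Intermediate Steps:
$g{\left(G,l \right)} = 0$ ($g{\left(G,l \right)} = -24 + 8 \cdot 3 = -24 + 24 = 0$)
$y{\left(f \right)} = \sqrt{2} \sqrt{f}$ ($y{\left(f \right)} = \sqrt{2 f} = \sqrt{2} \sqrt{f}$)
$S{\left(v \right)} = 16 + 3 v$ ($S{\left(v \right)} = -2 + \left(v + 6\right) 3 = -2 + \left(6 + v\right) 3 = -2 + \left(18 + 3 v\right) = 16 + 3 v$)
$S{\left(g{\left(10,-12 \right)} \right)} - y{\left(-4 \right)} = \left(16 + 3 \cdot 0\right) - \sqrt{2} \sqrt{-4} = \left(16 + 0\right) - \sqrt{2} \cdot 2 i = 16 - 2 i \sqrt{2}$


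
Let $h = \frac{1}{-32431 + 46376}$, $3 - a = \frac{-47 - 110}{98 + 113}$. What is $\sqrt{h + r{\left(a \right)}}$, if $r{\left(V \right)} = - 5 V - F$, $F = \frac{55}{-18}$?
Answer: $\frac{i \sqrt{4882339427309830}}{17654370} \approx 3.9579 i$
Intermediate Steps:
$a = \frac{790}{211}$ ($a = 3 - \frac{-47 - 110}{98 + 113} = 3 - - \frac{157}{211} = 3 + \frac{157}{211} = \frac{790}{211} \approx 3.7441$)
$h = \frac{1}{13945} \approx 7.171 \cdot 10^{-5}$
$F = - \frac{55}{18}$ ($F = 55 \left(- \frac{1}{18}\right) = - \frac{55}{18} \approx -3.0556$)
$r{\left(V \right)} = \frac{55}{18} - 5 V$ ($r{\left(V \right)} = - 5 V - - \frac{55}{18} = - 5 V + \frac{55}{18} = \frac{55}{18} - 5 V$)
$\sqrt{h + r{\left(a \right)}} = \sqrt{\frac{1}{13945} + \left(\frac{55}{18} - \frac{3950}{211}\right)} = \sqrt{\frac{1}{13945} - \frac{59495}{3798}} = \sqrt{- \frac{829653977}{52963110}} = \frac{i \sqrt{4882339427309830}}{17654370}$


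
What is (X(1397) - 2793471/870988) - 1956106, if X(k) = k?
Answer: -1702530875963/870988 ≈ -1.9547e+6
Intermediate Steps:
(X(1397) - 2793471/870988) - 1956106 = (1397 - 2793471/870988) - 1956106 = 1213976765/870988 - 1956106 = -1702530875963/870988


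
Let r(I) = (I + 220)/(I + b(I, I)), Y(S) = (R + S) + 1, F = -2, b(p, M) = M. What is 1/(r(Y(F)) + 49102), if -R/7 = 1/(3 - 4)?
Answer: 6/294725 ≈ 2.0358e-5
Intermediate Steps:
R = 7 (R = -7/(3 - 4) = -7/(-1) = -7*(-1) = 7)
Y(S) = 8 + S (Y(S) = (7 + S) + 1 = 8 + S)
r(I) = (220 + I)/(2*I) (r(I) = (I + 220)/(I + I) = (220 + I)/((2*I)) = (220 + I)*(1/(2*I)) = (220 + I)/(2*I))
1/(r(Y(F)) + 49102) = 1/((220 + (8 - 2))/(2*(8 - 2)) + 49102) = 1/((½)*(220 + 6)/6 + 49102) = 1/((½)*(⅙)*226 + 49102) = 1/(113/6 + 49102) = 1/(294725/6) = 6/294725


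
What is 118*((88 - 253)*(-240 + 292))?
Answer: -1012440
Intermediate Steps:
118*((88 - 253)*(-240 + 292)) = 118*(-165*52) = 118*(-8580) = -1012440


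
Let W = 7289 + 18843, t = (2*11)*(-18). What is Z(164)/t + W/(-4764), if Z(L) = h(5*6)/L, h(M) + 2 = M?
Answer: -35359375/6445692 ≈ -5.4857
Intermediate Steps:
t = -396 (t = 22*(-18) = -396)
W = 26132
h(M) = -2 + M
Z(L) = 28/L (Z(L) = (-2 + 5*6)/L = (-2 + 30)/L = 28/L)
Z(164)/t + W/(-4764) = (28/164)/(-396) + 26132/(-4764) = (28*(1/164))*(-1/396) + 26132*(-1/4764) = (7/41)*(-1/396) - 6533/1191 = -7/16236 - 6533/1191 = -35359375/6445692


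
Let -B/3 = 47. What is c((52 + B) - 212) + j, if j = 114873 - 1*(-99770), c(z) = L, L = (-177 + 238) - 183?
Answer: 214521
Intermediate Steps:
B = -141 (B = -3*47 = -141)
L = -122 (L = 61 - 183 = -122)
c(z) = -122
j = 214643 (j = 114873 + 99770 = 214643)
c((52 + B) - 212) + j = -122 + 214643 = 214521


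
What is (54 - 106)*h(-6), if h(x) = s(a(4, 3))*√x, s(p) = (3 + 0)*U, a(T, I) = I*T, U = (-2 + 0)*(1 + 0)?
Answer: 312*I*√6 ≈ 764.24*I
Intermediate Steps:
U = -2 (U = -2*1 = -2)
s(p) = -6 (s(p) = (3 + 0)*(-2) = 3*(-2) = -6)
h(x) = -6*√x
(54 - 106)*h(-6) = (54 - 106)*(-6*I*√6) = -(-312)*I*√6 = 312*I*√6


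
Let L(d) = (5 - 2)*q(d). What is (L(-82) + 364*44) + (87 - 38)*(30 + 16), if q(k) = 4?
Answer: 18282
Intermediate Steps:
L(d) = 12 (L(d) = (5 - 2)*4 = 3*4 = 12)
(L(-82) + 364*44) + (87 - 38)*(30 + 16) = (12 + 364*44) + (87 - 38)*(30 + 16) = (12 + 16016) + 49*46 = 16028 + 2254 = 18282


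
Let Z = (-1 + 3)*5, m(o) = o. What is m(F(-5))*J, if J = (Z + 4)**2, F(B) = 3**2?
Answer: 1764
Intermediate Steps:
F(B) = 9
Z = 10 (Z = 2*5 = 10)
J = 196 (J = (10 + 4)**2 = 14**2 = 196)
m(F(-5))*J = 9*196 = 1764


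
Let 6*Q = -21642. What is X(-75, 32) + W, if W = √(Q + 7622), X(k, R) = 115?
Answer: 115 + √4015 ≈ 178.36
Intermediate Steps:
Q = -3607 (Q = (⅙)*(-21642) = -3607)
W = √4015 (W = √(-3607 + 7622) = √4015 ≈ 63.364)
X(-75, 32) + W = 115 + √4015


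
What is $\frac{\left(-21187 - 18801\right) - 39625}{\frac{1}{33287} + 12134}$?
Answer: $- \frac{2650077931}{403904459} \approx -6.5611$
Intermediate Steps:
$\frac{\left(-21187 - 18801\right) - 39625}{\frac{1}{33287} + 12134} = \frac{-39988 - 39625}{\frac{403904459}{33287}} = \left(-79613\right) \frac{33287}{403904459} = - \frac{2650077931}{403904459}$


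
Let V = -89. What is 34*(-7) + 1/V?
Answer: -21183/89 ≈ -238.01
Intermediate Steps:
34*(-7) + 1/V = 34*(-7) + 1/(-89) = -238 - 1/89 = -21183/89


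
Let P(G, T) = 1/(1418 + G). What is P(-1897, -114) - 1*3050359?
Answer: -1461121962/479 ≈ -3.0504e+6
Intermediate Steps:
P(-1897, -114) - 1*3050359 = 1/(1418 - 1897) - 1*3050359 = 1/(-479) - 3050359 = -1/479 - 3050359 = -1461121962/479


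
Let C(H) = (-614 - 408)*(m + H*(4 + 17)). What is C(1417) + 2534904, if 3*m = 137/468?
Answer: -19569548507/702 ≈ -2.7877e+7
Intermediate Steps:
m = 137/1404 (m = (137/468)/3 = (137*(1/468))/3 = (⅓)*(137/468) = 137/1404 ≈ 0.097578)
C(H) = -70007/702 - 21462*H (C(H) = (-614 - 408)*(137/1404 + H*(4 + 17)) = -1022*(137/1404 + H*21) = -1022*(137/1404 + 21*H) = -70007/702 - 21462*H)
C(1417) + 2534904 = (-70007/702 - 21462*1417) + 2534904 = (-70007/702 - 30411654) + 2534904 = -21349051115/702 + 2534904 = -19569548507/702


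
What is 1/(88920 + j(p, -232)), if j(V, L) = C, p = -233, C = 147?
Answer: 1/89067 ≈ 1.1228e-5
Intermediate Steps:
j(V, L) = 147
1/(88920 + j(p, -232)) = 1/(88920 + 147) = 1/89067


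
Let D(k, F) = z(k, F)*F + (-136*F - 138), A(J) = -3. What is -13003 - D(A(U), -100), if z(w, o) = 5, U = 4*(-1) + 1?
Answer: -25965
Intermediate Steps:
U = -3 (U = -4 + 1 = -3)
D(k, F) = -138 - 131*F (D(k, F) = 5*F + (-136*F - 138) = 5*F + (-138 - 136*F) = -138 - 131*F)
-13003 - D(A(U), -100) = -13003 - (-138 - 131*(-100)) = -13003 - (-138 + 13100) = -13003 - 1*12962 = -13003 - 12962 = -25965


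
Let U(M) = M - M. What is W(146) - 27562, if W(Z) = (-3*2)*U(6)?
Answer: -27562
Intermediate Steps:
U(M) = 0
W(Z) = 0 (W(Z) = -3*2*0 = -6*0 = 0)
W(146) - 27562 = 0 - 27562 = -27562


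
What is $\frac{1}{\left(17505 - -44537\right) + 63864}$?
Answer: $\frac{1}{125906} \approx 7.9424 \cdot 10^{-6}$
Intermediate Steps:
$\frac{1}{\left(17505 - -44537\right) + 63864} = \frac{1}{\left(17505 + 44537\right) + 63864} = \frac{1}{62042 + 63864} = \frac{1}{125906}$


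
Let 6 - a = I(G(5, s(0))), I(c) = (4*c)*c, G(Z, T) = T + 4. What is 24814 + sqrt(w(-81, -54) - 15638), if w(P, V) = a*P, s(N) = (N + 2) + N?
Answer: 24814 + 2*I*sqrt(1115) ≈ 24814.0 + 66.783*I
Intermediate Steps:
s(N) = 2 + 2*N (s(N) = (2 + N) + N = 2 + 2*N)
G(Z, T) = 4 + T
I(c) = 4*c**2
a = -138 (a = 6 - 4*(4 + (2 + 2*0))**2 = 6 - 4*(4 + (2 + 0))**2 = 6 - 4*(4 + 2)**2 = 6 - 4*6**2 = 6 - 4*36 = 6 - 1*144 = 6 - 144 = -138)
w(P, V) = -138*P
24814 + sqrt(w(-81, -54) - 15638) = 24814 + sqrt(-138*(-81) - 15638) = 24814 + sqrt(11178 - 15638) = 24814 + sqrt(-4460) = 24814 + 2*I*sqrt(1115)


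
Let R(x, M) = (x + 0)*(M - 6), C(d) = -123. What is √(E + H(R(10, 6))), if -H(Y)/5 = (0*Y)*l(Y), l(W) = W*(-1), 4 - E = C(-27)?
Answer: √127 ≈ 11.269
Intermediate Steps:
R(x, M) = x*(-6 + M)
E = 127 (E = 4 - 1*(-123) = 4 + 123 = 127)
l(W) = -W
H(Y) = 0 (H(Y) = -5*0*Y*(-Y) = -0*(-Y) = -5*0 = 0)
√(E + H(R(10, 6))) = √(127 + 0) = √127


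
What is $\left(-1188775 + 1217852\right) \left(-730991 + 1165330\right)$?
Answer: $12629275103$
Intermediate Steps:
$\left(-1188775 + 1217852\right) \left(-730991 + 1165330\right) = 29077 \cdot 434339 = 12629275103$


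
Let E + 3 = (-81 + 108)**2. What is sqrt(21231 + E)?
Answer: sqrt(21957) ≈ 148.18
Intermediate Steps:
E = 726 (E = -3 + (-81 + 108)**2 = -3 + 27**2 = -3 + 729 = 726)
sqrt(21231 + E) = sqrt(21231 + 726) = sqrt(21957)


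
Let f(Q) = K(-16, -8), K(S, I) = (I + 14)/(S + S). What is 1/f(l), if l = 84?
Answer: -16/3 ≈ -5.3333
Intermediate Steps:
K(S, I) = (14 + I)/(2*S) (K(S, I) = (14 + I)/((2*S)) = (14 + I)*(1/(2*S)) = (14 + I)/(2*S))
f(Q) = -3/16 (f(Q) = (1/2)*(14 - 8)/(-16) = (1/2)*(-1/16)*6 = -3/16)
1/f(l) = 1/(-3/16) = -16/3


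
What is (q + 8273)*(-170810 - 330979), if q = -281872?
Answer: 137288968611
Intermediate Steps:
(q + 8273)*(-170810 - 330979) = (-281872 + 8273)*(-170810 - 330979) = -273599*(-501789) = 137288968611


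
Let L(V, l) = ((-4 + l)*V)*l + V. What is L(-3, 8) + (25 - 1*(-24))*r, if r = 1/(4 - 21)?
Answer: -1732/17 ≈ -101.88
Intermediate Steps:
L(V, l) = V + V*l*(-4 + l) (L(V, l) = (V*(-4 + l))*l + V = V*l*(-4 + l) + V = V + V*l*(-4 + l))
r = -1/17 (r = 1/(-17) = -1/17 ≈ -0.058824)
L(-3, 8) + (25 - 1*(-24))*r = -3*(1 + 8**2 - 4*8) + (25 - 1*(-24))*(-1/17) = -3*(1 + 64 - 32) + (25 + 24)*(-1/17) = -3*33 + 49*(-1/17) = -99 - 49/17 = -1732/17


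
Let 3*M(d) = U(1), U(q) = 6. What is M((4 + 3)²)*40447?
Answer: 80894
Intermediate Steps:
M(d) = 2 (M(d) = (⅓)*6 = 2)
M((4 + 3)²)*40447 = 2*40447 = 80894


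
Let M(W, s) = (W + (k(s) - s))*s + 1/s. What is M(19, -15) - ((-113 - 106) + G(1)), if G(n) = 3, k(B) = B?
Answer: -1036/15 ≈ -69.067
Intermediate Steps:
M(W, s) = 1/s + W*s (M(W, s) = (W + (s - s))*s + 1/s = (W + 0)*s + 1/s = W*s + 1/s = 1/s + W*s)
M(19, -15) - ((-113 - 106) + G(1)) = (1/(-15) + 19*(-15)) - ((-113 - 106) + 3) = (-1/15 - 285) - (-219 + 3) = -4276/15 - 1*(-216) = -4276/15 + 216 = -1036/15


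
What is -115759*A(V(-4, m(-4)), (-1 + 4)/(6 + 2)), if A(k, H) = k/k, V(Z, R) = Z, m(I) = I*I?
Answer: -115759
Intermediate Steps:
m(I) = I**2
A(k, H) = 1
-115759*A(V(-4, m(-4)), (-1 + 4)/(6 + 2)) = -115759*1 = -115759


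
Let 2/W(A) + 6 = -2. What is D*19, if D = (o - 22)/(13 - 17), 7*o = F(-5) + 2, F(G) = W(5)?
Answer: 1653/16 ≈ 103.31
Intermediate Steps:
W(A) = -1/4 (W(A) = 2/(-6 - 2) = 2/(-8) = 2*(-1/8) = -1/4)
F(G) = -1/4
o = 1/4 (o = (-1/4 + 2)/7 = (1/7)*(7/4) = 1/4 ≈ 0.25000)
D = 87/16 (D = (1/4 - 22)/(13 - 17) = -87/4/(-4) = -87/4*(-1/4) = 87/16 ≈ 5.4375)
D*19 = (87/16)*19 = 1653/16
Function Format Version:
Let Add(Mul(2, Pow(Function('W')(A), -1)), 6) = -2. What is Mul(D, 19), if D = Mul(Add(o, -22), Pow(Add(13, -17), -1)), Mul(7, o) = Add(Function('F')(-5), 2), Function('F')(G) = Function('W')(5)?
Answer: Rational(1653, 16) ≈ 103.31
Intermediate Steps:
Function('W')(A) = Rational(-1, 4) (Function('W')(A) = Mul(2, Pow(Add(-6, -2), -1)) = Mul(2, Pow(-8, -1)) = Mul(2, Rational(-1, 8)) = Rational(-1, 4))
Function('F')(G) = Rational(-1, 4)
o = Rational(1, 4) (o = Mul(Rational(1, 7), Add(Rational(-1, 4), 2)) = Mul(Rational(1, 7), Rational(7, 4)) = Rational(1, 4) ≈ 0.25000)
D = Rational(87, 16) (D = Mul(Add(Rational(1, 4), -22), Pow(Add(13, -17), -1)) = Mul(Rational(-87, 4), Pow(-4, -1)) = Mul(Rational(-87, 4), Rational(-1, 4)) = Rational(87, 16) ≈ 5.4375)
Mul(D, 19) = Mul(Rational(87, 16), 19) = Rational(1653, 16)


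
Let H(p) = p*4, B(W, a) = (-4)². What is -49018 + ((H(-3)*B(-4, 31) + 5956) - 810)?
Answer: -44064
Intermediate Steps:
B(W, a) = 16
H(p) = 4*p
-49018 + ((H(-3)*B(-4, 31) + 5956) - 810) = -49018 + (((4*(-3))*16 + 5956) - 810) = -49018 + ((-12*16 + 5956) - 810) = -49018 + ((-192 + 5956) - 810) = -49018 + (5764 - 810) = -49018 + 4954 = -44064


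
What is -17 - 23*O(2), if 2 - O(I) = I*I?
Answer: 29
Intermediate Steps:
O(I) = 2 - I² (O(I) = 2 - I*I = 2 - I²)
-17 - 23*O(2) = -17 - 23*(2 - 1*2²) = -17 - 23*(2 - 1*4) = -17 - 23*(2 - 4) = -17 - 23*(-2) = -17 + 46 = 29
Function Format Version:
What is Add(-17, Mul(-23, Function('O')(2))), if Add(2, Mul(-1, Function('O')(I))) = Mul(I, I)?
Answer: 29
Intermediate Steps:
Function('O')(I) = Add(2, Mul(-1, Pow(I, 2))) (Function('O')(I) = Add(2, Mul(-1, Mul(I, I))) = Add(2, Mul(-1, Pow(I, 2))))
Add(-17, Mul(-23, Function('O')(2))) = Add(-17, Mul(-23, Add(2, Mul(-1, Pow(2, 2))))) = Add(-17, Mul(-23, Add(2, Mul(-1, 4)))) = Add(-17, Mul(-23, Add(2, -4))) = Add(-17, Mul(-23, -2)) = Add(-17, 46) = 29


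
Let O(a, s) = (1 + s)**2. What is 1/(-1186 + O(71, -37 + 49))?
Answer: -1/1017 ≈ -0.00098328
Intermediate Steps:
1/(-1186 + O(71, -37 + 49)) = 1/(-1186 + (1 + (-37 + 49))**2) = 1/(-1186 + (1 + 12)**2) = 1/(-1186 + 13**2) = 1/(-1186 + 169) = 1/(-1017) = -1/1017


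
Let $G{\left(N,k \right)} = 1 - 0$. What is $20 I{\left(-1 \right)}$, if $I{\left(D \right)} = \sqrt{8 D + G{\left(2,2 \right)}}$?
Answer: $20 i \sqrt{7} \approx 52.915 i$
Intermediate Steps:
$G{\left(N,k \right)} = 1$ ($G{\left(N,k \right)} = 1 + 0 = 1$)
$I{\left(D \right)} = \sqrt{1 + 8 D}$ ($I{\left(D \right)} = \sqrt{8 D + 1} = \sqrt{1 + 8 D}$)
$20 I{\left(-1 \right)} = 20 \sqrt{1 + 8 \left(-1\right)} = 20 \sqrt{1 - 8} = 20 \sqrt{-7} = 20 i \sqrt{7}$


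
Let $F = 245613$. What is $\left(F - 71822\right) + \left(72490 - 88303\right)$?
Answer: $157978$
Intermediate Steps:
$\left(F - 71822\right) + \left(72490 - 88303\right) = \left(245613 - 71822\right) + \left(72490 - 88303\right) = 173791 - 15813 = 157978$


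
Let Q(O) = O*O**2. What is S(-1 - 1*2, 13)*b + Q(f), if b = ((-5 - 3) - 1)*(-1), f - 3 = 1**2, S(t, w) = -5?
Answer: 19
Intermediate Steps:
f = 4 (f = 3 + 1**2 = 3 + 1 = 4)
b = 9 (b = (-8 - 1)*(-1) = -9*(-1) = 9)
Q(O) = O**3
S(-1 - 1*2, 13)*b + Q(f) = -5*9 + 4**3 = -45 + 64 = 19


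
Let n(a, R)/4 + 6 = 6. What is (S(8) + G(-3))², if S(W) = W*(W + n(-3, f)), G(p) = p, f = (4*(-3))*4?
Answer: 3721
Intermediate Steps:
f = -48 (f = -12*4 = -48)
n(a, R) = 0 (n(a, R) = -24 + 4*6 = -24 + 24 = 0)
S(W) = W² (S(W) = W*(W + 0) = W*W = W²)
(S(8) + G(-3))² = (8² - 3)² = (64 - 3)² = 61² = 3721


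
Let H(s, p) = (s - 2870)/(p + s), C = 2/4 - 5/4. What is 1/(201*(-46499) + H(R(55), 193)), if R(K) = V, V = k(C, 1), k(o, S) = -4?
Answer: -63/588817795 ≈ -1.0699e-7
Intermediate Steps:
C = -3/4 (C = 2*(1/4) - 5*1/4 = 1/2 - 5/4 = -3/4 ≈ -0.75000)
V = -4
R(K) = -4
H(s, p) = (-2870 + s)/(p + s)
1/(201*(-46499) + H(R(55), 193)) = 1/(201*(-46499) + (-2870 - 4)/(193 - 4)) = 1/(-9346299 - 2874/189) = 1/(-9346299 + (1/189)*(-2874)) = 1/(-9346299 - 958/63) = 1/(-588817795/63) = -63/588817795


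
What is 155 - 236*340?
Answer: -80085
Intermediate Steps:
155 - 236*340 = 155 - 80240 = -80085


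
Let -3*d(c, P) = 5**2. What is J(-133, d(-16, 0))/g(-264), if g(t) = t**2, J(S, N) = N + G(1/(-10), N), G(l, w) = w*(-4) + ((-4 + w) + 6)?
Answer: 7/26136 ≈ 0.00026783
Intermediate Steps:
d(c, P) = -25/3 (d(c, P) = -1/3*5**2 = -1/3*25 = -25/3)
G(l, w) = 2 - 3*w (G(l, w) = -4*w + (2 + w) = 2 - 3*w)
J(S, N) = 2 - 2*N (J(S, N) = N + (2 - 3*N) = 2 - 2*N)
J(-133, d(-16, 0))/g(-264) = (2 - 2*(-25/3))/((-264)**2) = (2 + 50/3)/69696 = (56/3)*(1/69696) = 7/26136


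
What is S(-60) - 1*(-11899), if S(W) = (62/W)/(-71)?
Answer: 25344901/2130 ≈ 11899.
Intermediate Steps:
S(W) = -62/(71*W) (S(W) = (62/W)*(-1/71) = -62/(71*W))
S(-60) - 1*(-11899) = -62/71/(-60) - 1*(-11899) = -62/71*(-1/60) + 11899 = 31/2130 + 11899 = 25344901/2130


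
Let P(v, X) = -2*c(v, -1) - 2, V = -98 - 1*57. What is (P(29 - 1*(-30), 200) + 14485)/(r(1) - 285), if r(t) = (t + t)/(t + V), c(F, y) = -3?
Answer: -1115653/21946 ≈ -50.836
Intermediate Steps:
V = -155 (V = -98 - 57 = -155)
P(v, X) = 4 (P(v, X) = -2*(-3) - 2 = 6 - 2 = 4)
r(t) = 2*t/(-155 + t) (r(t) = (t + t)/(t - 155) = (2*t)/(-155 + t) = 2*t/(-155 + t))
(P(29 - 1*(-30), 200) + 14485)/(r(1) - 285) = (4 + 14485)/(2*1/(-155 + 1) - 285) = 14489/(2*1/(-154) - 285) = 14489/(2*1*(-1/154) - 285) = 14489/(-1/77 - 285) = 14489/(-21946/77) = 14489*(-77/21946) = -1115653/21946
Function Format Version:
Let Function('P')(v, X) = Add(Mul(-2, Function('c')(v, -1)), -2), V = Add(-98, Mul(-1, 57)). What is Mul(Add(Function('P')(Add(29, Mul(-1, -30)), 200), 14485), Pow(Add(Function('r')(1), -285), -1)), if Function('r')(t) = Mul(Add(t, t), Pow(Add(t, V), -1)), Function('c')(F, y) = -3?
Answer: Rational(-1115653, 21946) ≈ -50.836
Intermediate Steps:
V = -155 (V = Add(-98, -57) = -155)
Function('P')(v, X) = 4 (Function('P')(v, X) = Add(Mul(-2, -3), -2) = Add(6, -2) = 4)
Function('r')(t) = Mul(2, t, Pow(Add(-155, t), -1)) (Function('r')(t) = Mul(Add(t, t), Pow(Add(t, -155), -1)) = Mul(Mul(2, t), Pow(Add(-155, t), -1)) = Mul(2, t, Pow(Add(-155, t), -1)))
Mul(Add(Function('P')(Add(29, Mul(-1, -30)), 200), 14485), Pow(Add(Function('r')(1), -285), -1)) = Mul(Add(4, 14485), Pow(Add(Mul(2, 1, Pow(Add(-155, 1), -1)), -285), -1)) = Mul(14489, Pow(Add(Mul(2, 1, Pow(-154, -1)), -285), -1)) = Mul(14489, Pow(Add(Mul(2, 1, Rational(-1, 154)), -285), -1)) = Mul(14489, Pow(Add(Rational(-1, 77), -285), -1)) = Mul(14489, Pow(Rational(-21946, 77), -1)) = Mul(14489, Rational(-77, 21946)) = Rational(-1115653, 21946)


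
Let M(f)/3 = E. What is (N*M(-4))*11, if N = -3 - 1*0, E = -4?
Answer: 396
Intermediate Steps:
M(f) = -12 (M(f) = 3*(-4) = -12)
N = -3 (N = -3 + 0 = -3)
(N*M(-4))*11 = -3*(-12)*11 = 36*11 = 396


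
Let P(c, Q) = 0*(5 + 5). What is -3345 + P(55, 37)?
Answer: -3345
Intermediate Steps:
P(c, Q) = 0 (P(c, Q) = 0*10 = 0)
-3345 + P(55, 37) = -3345 + 0 = -3345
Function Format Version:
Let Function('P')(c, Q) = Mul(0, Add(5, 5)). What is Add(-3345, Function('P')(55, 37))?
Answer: -3345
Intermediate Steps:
Function('P')(c, Q) = 0 (Function('P')(c, Q) = Mul(0, 10) = 0)
Add(-3345, Function('P')(55, 37)) = Add(-3345, 0) = -3345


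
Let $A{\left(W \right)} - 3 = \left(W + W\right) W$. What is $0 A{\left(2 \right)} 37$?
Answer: $0$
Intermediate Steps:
$A{\left(W \right)} = 3 + 2 W^{2}$ ($A{\left(W \right)} = 3 + \left(W + W\right) W = 3 + 2 W W = 3 + 2 W^{2}$)
$0 A{\left(2 \right)} 37 = 0 \left(3 + 2 \cdot 2^{2}\right) 37 = 0 \left(3 + 2 \cdot 4\right) 37 = 0 \left(3 + 8\right) 37 = 0 \cdot 11 \cdot 37 = 0 \cdot 37 = 0$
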